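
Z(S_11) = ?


Z(G) = {g ∈ G | gx = xg for all x ∈ G}
S_n is non-abelian for n ≥ 3; Z(S_11) is trivial

Z(S_11) = {e}


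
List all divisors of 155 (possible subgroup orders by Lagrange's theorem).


Lagrange's theorem: |H| divides |G|
|G| = 155
Divisors of 155: 1, 5, 31, 155

Possible subgroup orders: {1, 5, 31, 155}


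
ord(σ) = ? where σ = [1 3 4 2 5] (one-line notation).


Cycle decomposition: (2 3 4)
Cycle lengths: 3
Order = lcm(3) = 3

ord(σ) = 3


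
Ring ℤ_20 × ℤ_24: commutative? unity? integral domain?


Direct product ring; commutative with unity (1,1); but (1,0)·(0,1) = (0,0) gives zero divisors, so not an integral domain
Commutative: Yes
Integral domain: No
Has unity: Yes

ℤ_20 × ℤ_24: Commutative=Yes, Unity=Yes


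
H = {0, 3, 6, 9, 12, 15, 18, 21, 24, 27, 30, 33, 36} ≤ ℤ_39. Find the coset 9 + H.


9 + H = {9 + h (mod 39) : h ∈ H}
9+0=9, 9+3=12, 9+6=15, 9+9=18, 9+12=21, 9+15=24, 9+18=27, 9+21=30, 9+24=33, 9+27=36, 9+30=0, 9+33=3, 9+36=6
9 + H = {0, 3, 6, 9, 12, 15, 18, 21, 24, 27, 30, 33, 36} = 0 + H

9 + H = {0, 3, 6, 9, 12, 15, 18, 21, 24, 27, 30, 33, 36}


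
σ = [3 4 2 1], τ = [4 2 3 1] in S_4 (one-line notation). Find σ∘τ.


σ∘τ: apply τ first, then σ
1 →τ 4 →σ 1
2 →τ 2 →σ 4
3 →τ 3 →σ 2
4 →τ 1 →σ 3

σ∘τ = [1 4 2 3]


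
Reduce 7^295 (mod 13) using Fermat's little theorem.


Fermat's little theorem: if p is prime and gcd(a,p)=1, then a^(p-1) ≡ 1 (mod p)
p = 13 is prime, gcd(7,13) = 1
Reduce exponent: 295 mod 12 = 7
So 7^295 ≡ 7^7 (mod 13)
7^7 mod 13 = 6

7^295 ≡ 6 (mod 13)


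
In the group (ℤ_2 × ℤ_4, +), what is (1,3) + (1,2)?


Operation: componentwise addition mod (2, 4)
(1,3) + (1,2) = ((a₁+b₁) mod 2, (a₂+b₂) mod 4) with a = (1,3), b = (1,2)

(1,3) + (1,2) = (0,1)


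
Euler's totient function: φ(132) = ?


Factor n: 132 = 2^2 × 3 × 11
φ(n) = n · ∏(1 - 1/p) over distinct primes p | n
φ(132) = 132 · (1 - 1/2) · (1 - 1/3) · (1 - 1/11) = 40

φ(132) = 40


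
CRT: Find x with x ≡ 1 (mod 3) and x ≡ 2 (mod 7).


m₁ = 3, m₂ = 7, gcd = 1, so CRT applies. M = m₁·m₂ = 21
Let M₁ = M/m₁ = 7, M₂ = M/m₂ = 3
Find y₁ ≡ M₁⁻¹ (mod m₁): 7⁻¹ ≡ 1 (mod 3)
Find y₂ ≡ M₂⁻¹ (mod m₂): 3⁻¹ ≡ 5 (mod 7)
x = a₁·M₁·y₁ + a₂·M₂·y₂ = 1·7·1 + 2·3·5 = 37
Reduce mod 21: x ≡ 16
Check: 16 mod 3 = 1 ✓, 16 mod 7 = 2 ✓

x ≡ 16 (mod 21)


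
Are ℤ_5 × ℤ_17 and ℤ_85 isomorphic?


Comparing ℤ_5 × ℤ_17 and ℤ_85:
gcd(5,17) = 1, so ℤ_5 × ℤ_17 ≅ ℤ_85 (CRT)

Yes, ℤ_5 × ℤ_17 ≅ ℤ_85


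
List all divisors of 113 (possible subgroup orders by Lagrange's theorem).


Lagrange's theorem: |H| divides |G|
|G| = 113
Divisors of 113: 1, 113

Possible subgroup orders: {1, 113}


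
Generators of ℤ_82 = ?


g generates ℤ_n iff gcd(g,n) = 1
Prime factors of 82: 2, 41
Generators are g ∈ {1,...,81} not divisible by any of these primes.
Generators: {1, 3, 5, 7, 9, 11, 13, 15, 17, 19, 21, 23, 25, 27, 29, 31, 33, 35, 37, 39, 43, 45, 47, 49, 51, 53, 55, 57, 59, 61, 63, 65, 67, 69, 71, 73, 75, 77, 79, 81}
Number of generators = φ(82) = 40

Generators of ℤ_82 = {1, 3, 5, 7, 9, 11, 13, 15, 17, 19, 21, 23, 25, 27, 29, 31, 33, 35, 37, 39, 43, 45, 47, 49, 51, 53, 55, 57, 59, 61, 63, 65, 67, 69, 71, 73, 75, 77, 79, 81}


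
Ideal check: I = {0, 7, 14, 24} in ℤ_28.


Check ideal conditions for I = {0, 7, 14, 24} in ℤ_28:
(1) I is an additive subgroup? No
(2) For r ∈ ℤ_28 and a ∈ I: r·a ∈ I? No  [counterexample: r=2, a=24, r·a mod 28 = 20 ∉ I]

No, I is not an ideal of ℤ_28


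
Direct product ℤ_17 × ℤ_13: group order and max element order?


|ℤ_17 × ℤ_13| = 17 × 13 = 221
Max element order = lcm(17,13) = 221
Cyclic? Yes (gcd=1)

|ℤ_17×ℤ_13| = 221, max element order = 221


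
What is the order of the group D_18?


|D_n| = 2n (n rotations and n reflections)
|D_18| = 2×18 = 36

|D_18| = 36


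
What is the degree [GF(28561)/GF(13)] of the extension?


GF(28561) = GF(13^4), so the extension degree is 4

[GF(28561)/GF(13)] = 4


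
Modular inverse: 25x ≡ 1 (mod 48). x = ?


Use the extended Euclidean algorithm to write 1 = 25·s + 48·t; then s mod 48 is the inverse.
Euclidean algorithm:
  25 = 0·48 + 25
  48 = 1·25 + 23
  25 = 1·23 + 2
  23 = 11·2 + 1
  2 = 2·1 + 0
gcd(25,48) = 1
Back-substitution gives: 25·(-23) + 48·(12) = 1
So 25⁻¹ ≡ -23 ≡ 25 (mod 48)
Check: 25 × 25 = 625 ≡ 1 (mod 48) ✓

25⁻¹ ≡ 25 (mod 48)


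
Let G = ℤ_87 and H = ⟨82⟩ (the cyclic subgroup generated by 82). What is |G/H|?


|⟨82⟩| = n / gcd(82, 87) = 87 / 1 = 87
H is normal (ℤ_87 is abelian).
|G/H| = |G| / |H| = 87 / 87 = 1

|G/H| = 1


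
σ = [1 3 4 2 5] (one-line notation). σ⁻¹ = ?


To find σ⁻¹, swap domain and range:
σ(1) = 1 → σ⁻¹(1) = 1
σ(2) = 3 → σ⁻¹(3) = 2
σ(3) = 4 → σ⁻¹(4) = 3
σ(4) = 2 → σ⁻¹(2) = 4
σ(5) = 5 → σ⁻¹(5) = 5

σ⁻¹ = [1 4 2 3 5]


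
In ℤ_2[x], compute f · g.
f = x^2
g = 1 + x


Expand and collect like terms; reduce coefficients mod 2:
x^0: 0·1 = 0 ≡ 0 (mod 2)
x^1: 0·1 + 0·1 = 0 ≡ 0 (mod 2)
x^2: 0·1 + 1·1 = 1 ≡ 1 (mod 2)
x^3: 1·1 = 1 ≡ 1 (mod 2)
Result: x^2 + x^3

f · g = x^2 + x^3


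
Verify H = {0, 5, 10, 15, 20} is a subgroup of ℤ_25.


Subgroup test for H = {0, 5, 10, 15, 20} in (ℤ_25, +):
(1) 0 ∈ H? Yes
(2) Closure: for all a,b ∈ H, (a+b) mod 25 ∈ H? Yes
(3) Inverses: for all a ∈ H, -a mod 25 ∈ H? Yes

Yes, H is a subgroup of ℤ_25


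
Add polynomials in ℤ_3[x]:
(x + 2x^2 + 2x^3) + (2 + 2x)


Add coefficients mod 3:
x^0: 0 + 2 = 2 (mod 3)
x^1: 1 + 2 = 0 (mod 3)
x^2: 2 + 0 = 2 (mod 3)
x^3: 2 + 0 = 2 (mod 3)
Result: 2 + 2x^2 + 2x^3

f + g = 2 + 2x^2 + 2x^3


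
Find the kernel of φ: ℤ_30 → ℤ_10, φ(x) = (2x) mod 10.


Kernel = preimage of identity
ker(φ) = {x ∈ ℤ_30 : 2x ≡ 0 (mod 10)}. Since 10 | 30, φ is well-defined. The kernel is the cyclic subgroup ⟨5⟩ of ℤ_30 (order 6), i.e. {0, 5, 10, 15, 20, 25}

ker(φ) = {0, 5, 10, 15, 20, 25}


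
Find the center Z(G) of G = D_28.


Z(G) = {g ∈ G | gx = xg for all x ∈ G}
For even n, Z(D_n) = {e, r^(n/2)}: the 180° rotation r^14 commutes with every reflection and rotation

Z(D_28) = {e, r^14}


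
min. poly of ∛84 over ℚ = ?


∛84 satisfies x³ - 84 = 0, irreducible over ℚ (no rational root; 84 is not a perfect cube)

Minimal polynomial: x³ - 84


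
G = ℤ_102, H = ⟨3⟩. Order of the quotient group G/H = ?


|⟨3⟩| = n / gcd(3, 102) = 102 / 3 = 34
H is normal (ℤ_102 is abelian).
|G/H| = |G| / |H| = 102 / 34 = 3

|G/H| = 3


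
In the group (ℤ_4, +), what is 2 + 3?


Operation: addition mod 4
2 + 3 = (a + b) mod 4 with a = 2, b = 3

2 + 3 = 1


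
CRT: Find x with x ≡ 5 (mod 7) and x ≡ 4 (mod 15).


m₁ = 7, m₂ = 15, gcd = 1, so CRT applies. M = m₁·m₂ = 105
Let M₁ = M/m₁ = 15, M₂ = M/m₂ = 7
Find y₁ ≡ M₁⁻¹ (mod m₁): 15⁻¹ ≡ 1 (mod 7)
Find y₂ ≡ M₂⁻¹ (mod m₂): 7⁻¹ ≡ 13 (mod 15)
x = a₁·M₁·y₁ + a₂·M₂·y₂ = 5·15·1 + 4·7·13 = 439
Reduce mod 105: x ≡ 19
Check: 19 mod 7 = 5 ✓, 19 mod 15 = 4 ✓

x ≡ 19 (mod 105)


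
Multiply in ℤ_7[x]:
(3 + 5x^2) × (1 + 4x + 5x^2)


Expand and collect like terms; reduce coefficients mod 7:
x^0: 3·1 = 3 ≡ 3 (mod 7)
x^1: 3·4 + 0·1 = 12 ≡ 5 (mod 7)
x^2: 3·5 + 0·4 + 5·1 = 20 ≡ 6 (mod 7)
x^3: 0·5 + 5·4 = 20 ≡ 6 (mod 7)
x^4: 5·5 = 25 ≡ 4 (mod 7)
Result: 3 + 5x + 6x^2 + 6x^3 + 4x^4

f · g = 3 + 5x + 6x^2 + 6x^3 + 4x^4


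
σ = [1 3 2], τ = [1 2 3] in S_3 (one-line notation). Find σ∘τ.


σ∘τ: apply τ first, then σ
1 →τ 1 →σ 1
2 →τ 2 →σ 3
3 →τ 3 →σ 2

σ∘τ = [1 3 2]


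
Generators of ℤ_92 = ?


g generates ℤ_n iff gcd(g,n) = 1
Prime factors of 92: 2, 23
Generators are g ∈ {1,...,91} not divisible by any of these primes.
Generators: {1, 3, 5, 7, 9, 11, 13, 15, 17, 19, 21, 25, 27, 29, 31, 33, 35, 37, 39, 41, 43, 45, 47, 49, 51, 53, 55, 57, 59, 61, 63, 65, 67, 71, 73, 75, 77, 79, 81, 83, 85, 87, 89, 91}
Number of generators = φ(92) = 44

Generators of ℤ_92 = {1, 3, 5, 7, 9, 11, 13, 15, 17, 19, 21, 25, 27, 29, 31, 33, 35, 37, 39, 41, 43, 45, 47, 49, 51, 53, 55, 57, 59, 61, 63, 65, 67, 71, 73, 75, 77, 79, 81, 83, 85, 87, 89, 91}


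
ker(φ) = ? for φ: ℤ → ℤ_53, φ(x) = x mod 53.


Kernel = preimage of identity
ker(φ) = {x ∈ ℤ : x ≡ 0 (mod 53)} = 53ℤ = {0, ±53, ±106, ...}

ker(φ) = 53ℤ


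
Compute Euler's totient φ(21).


φ(n) = count of k ∈ {1,...,n} with gcd(k,n)=1
Coprimes to 21: {1, 2, 4, 5, 8, 10, 11, 13, 16, 17, 19, 20}
Count: 12

φ(21) = 12


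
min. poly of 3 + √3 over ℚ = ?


Let α = 3 + √3. Then α - 3 = √3, so (α - 3)² = 3, giving α² - 6α + 6 = 0. Degree 2 and α ∉ ℚ, so this is the minimal polynomial.

Minimal polynomial: x² - 6x + 6


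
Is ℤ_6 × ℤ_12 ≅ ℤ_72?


Comparing ℤ_6 × ℤ_12 and ℤ_72:
gcd(6,12) = 6 ≠ 1. Max element order in ℤ_6×ℤ_12 is lcm(6,12) = 12 < 72, so it has no element of order 72

No, ℤ_6 × ℤ_12 ≇ ℤ_72


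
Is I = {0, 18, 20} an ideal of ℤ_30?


Check ideal conditions for I = {0, 18, 20} in ℤ_30:
(1) I is an additive subgroup? No
(2) For r ∈ ℤ_30 and a ∈ I: r·a ∈ I? No  [counterexample: r=2, a=18, r·a mod 30 = 6 ∉ I]

No, I is not an ideal of ℤ_30


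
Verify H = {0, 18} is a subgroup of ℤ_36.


Subgroup test for H = {0, 18} in (ℤ_36, +):
(1) 0 ∈ H? Yes
(2) Closure: for all a,b ∈ H, (a+b) mod 36 ∈ H? Yes
(3) Inverses: for all a ∈ H, -a mod 36 ∈ H? Yes

Yes, H is a subgroup of ℤ_36


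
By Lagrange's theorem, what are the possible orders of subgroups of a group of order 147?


Lagrange's theorem: |H| divides |G|
|G| = 147
Divisors of 147: 1, 3, 7, 21, 49, 147

Possible subgroup orders: {1, 3, 7, 21, 49, 147}


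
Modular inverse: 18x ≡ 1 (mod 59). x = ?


Use the extended Euclidean algorithm to write 1 = 18·s + 59·t; then s mod 59 is the inverse.
Euclidean algorithm:
  18 = 0·59 + 18
  59 = 3·18 + 5
  18 = 3·5 + 3
  5 = 1·3 + 2
  3 = 1·2 + 1
  2 = 2·1 + 0
gcd(18,59) = 1
Back-substitution gives: 18·(23) + 59·(-7) = 1
So 18⁻¹ ≡ 23 ≡ 23 (mod 59)
Check: 18 × 23 = 414 ≡ 1 (mod 59) ✓

18⁻¹ ≡ 23 (mod 59)


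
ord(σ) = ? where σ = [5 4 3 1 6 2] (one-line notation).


Cycle decomposition: (1 5 6 2 4)
Cycle lengths: 5
Order = lcm(5) = 5

ord(σ) = 5


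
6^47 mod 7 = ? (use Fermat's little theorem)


Fermat's little theorem: if p is prime and gcd(a,p)=1, then a^(p-1) ≡ 1 (mod p)
p = 7 is prime, gcd(6,7) = 1
Reduce exponent: 47 mod 6 = 5
So 6^47 ≡ 6^5 (mod 7)
6^5 mod 7 = 6

6^47 ≡ 6 (mod 7)


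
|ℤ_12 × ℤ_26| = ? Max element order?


|ℤ_12 × ℤ_26| = 12 × 26 = 312
Max element order = lcm(12,26) = 156
Cyclic? No (gcd=2)

|ℤ_12×ℤ_26| = 312, max element order = 156


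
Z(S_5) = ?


Z(G) = {g ∈ G | gx = xg for all x ∈ G}
S_n is non-abelian for n ≥ 3; Z(S_5) is trivial

Z(S_5) = {e}


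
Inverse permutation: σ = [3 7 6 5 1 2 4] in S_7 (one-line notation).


To find σ⁻¹, swap domain and range:
σ(1) = 3 → σ⁻¹(3) = 1
σ(2) = 7 → σ⁻¹(7) = 2
σ(3) = 6 → σ⁻¹(6) = 3
σ(4) = 5 → σ⁻¹(5) = 4
σ(5) = 1 → σ⁻¹(1) = 5
σ(6) = 2 → σ⁻¹(2) = 6
σ(7) = 4 → σ⁻¹(4) = 7

σ⁻¹ = [5 6 1 7 4 3 2]


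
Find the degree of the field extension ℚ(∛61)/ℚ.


∛61 has minimal polynomial x³ - 61 (irreducible over ℚ since 61 is not a perfect cube)

[ℚ(∛61)/ℚ] = 3


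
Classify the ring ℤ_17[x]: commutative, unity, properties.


ℤ_17 is a field (n prime), so ℤ_17[x] is a commutative integral domain with unity
Commutative: Yes
Integral domain: Yes
Has unity: Yes

ℤ_17[x]: Commutative=Yes, Unity=Yes


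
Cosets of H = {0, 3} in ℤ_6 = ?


H = {0, 3}, |H| = 2
Number of cosets = |G|/|H| = 6/2 = 3
0 + H = {0, 3}
1 + H = {1, 4}
2 + H = {2, 5}

Cosets: 0+H={0,3}; 1+H={1,4}; 2+H={2,5}


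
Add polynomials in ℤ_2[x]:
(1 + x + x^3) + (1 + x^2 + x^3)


Add coefficients mod 2:
x^0: 1 + 1 = 0 (mod 2)
x^1: 1 + 0 = 1 (mod 2)
x^2: 0 + 1 = 1 (mod 2)
x^3: 1 + 1 = 0 (mod 2)
Result: x + x^2

f + g = x + x^2


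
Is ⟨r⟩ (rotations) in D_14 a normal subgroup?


H = ⟨r⟩ (rotations) in D_14
The rotation subgroup ⟨r⟩ has index 2 in D_14, so it is normal

Yes, normal subgroup


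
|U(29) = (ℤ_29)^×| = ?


U(n) is the group of units mod n; |U(n)| = φ(n)
|U(29)| = φ(29) = 28

|U(29) = (ℤ_29)^×| = 28


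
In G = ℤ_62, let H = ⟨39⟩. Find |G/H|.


|⟨39⟩| = n / gcd(39, 62) = 62 / 1 = 62
H is normal (ℤ_62 is abelian).
|G/H| = |G| / |H| = 62 / 62 = 1

|G/H| = 1


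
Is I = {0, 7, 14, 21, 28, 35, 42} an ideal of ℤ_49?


Check ideal conditions for I = {0, 7, 14, 21, 28, 35, 42} in ℤ_49:
(1) I is an additive subgroup? Yes
(2) For r ∈ ℤ_49 and a ∈ I: r·a ∈ I? Yes

Yes, I is an ideal of ℤ_49


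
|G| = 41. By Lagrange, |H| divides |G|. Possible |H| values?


Lagrange's theorem: |H| divides |G|
|G| = 41
Divisors of 41: 1, 41

Possible subgroup orders: {1, 41}


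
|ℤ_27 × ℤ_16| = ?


|A × B| = |A| · |B|
|ℤ_27 × ℤ_16| = 27 × 16 = 432

|ℤ_27 × ℤ_16| = 432


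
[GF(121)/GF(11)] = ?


GF(121) = GF(11^2), so the extension degree is 2

[GF(121)/GF(11)] = 2


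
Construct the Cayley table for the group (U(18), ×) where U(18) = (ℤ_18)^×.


Elements: {1, 5, 7, 11, 13, 17}
Operation: multiplication mod 18
Entry (a, b) = (a × b) mod 18

Cayley table:
   |  1 |  5 |  7 | 11 | 13 | 17
 1 |  1 |  5 |  7 | 11 | 13 | 17
 5 |  5 |  7 | 17 |  1 | 11 | 13
 7 |  7 | 17 | 13 |  5 |  1 | 11
11 | 11 |  1 |  5 | 13 | 17 |  7
13 | 13 | 11 |  1 | 17 |  7 |  5
17 | 17 | 13 | 11 |  7 |  5 |  1


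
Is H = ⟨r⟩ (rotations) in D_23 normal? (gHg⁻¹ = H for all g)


H = ⟨r⟩ (rotations) in D_23
The rotation subgroup ⟨r⟩ has index 2 in D_23, so it is normal

Yes, normal subgroup


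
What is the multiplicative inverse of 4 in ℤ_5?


Use the extended Euclidean algorithm to write 1 = 4·s + 5·t; then s mod 5 is the inverse.
Euclidean algorithm:
  4 = 0·5 + 4
  5 = 1·4 + 1
  4 = 4·1 + 0
gcd(4,5) = 1
Back-substitution gives: 4·(-1) + 5·(1) = 1
So 4⁻¹ ≡ -1 ≡ 4 (mod 5)
Check: 4 × 4 = 16 ≡ 1 (mod 5) ✓

4⁻¹ ≡ 4 (mod 5)


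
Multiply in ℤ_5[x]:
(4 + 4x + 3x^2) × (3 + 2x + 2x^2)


Expand and collect like terms; reduce coefficients mod 5:
x^0: 4·3 = 12 ≡ 2 (mod 5)
x^1: 4·2 + 4·3 = 20 ≡ 0 (mod 5)
x^2: 4·2 + 4·2 + 3·3 = 25 ≡ 0 (mod 5)
x^3: 4·2 + 3·2 = 14 ≡ 4 (mod 5)
x^4: 3·2 = 6 ≡ 1 (mod 5)
Result: 2 + 4x^3 + x^4

f · g = 2 + 4x^3 + x^4


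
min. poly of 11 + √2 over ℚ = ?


Let α = 11 + √2. Then α - 11 = √2, so (α - 11)² = 2, giving α² - 22α + 119 = 0. Degree 2 and α ∉ ℚ, so this is the minimal polynomial.

Minimal polynomial: x² - 22x + 119


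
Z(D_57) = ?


Z(G) = {g ∈ G | gx = xg for all x ∈ G}
For odd n, Z(D_n) = {e}: no nontrivial rotation commutes with all reflections

Z(D_57) = {e}


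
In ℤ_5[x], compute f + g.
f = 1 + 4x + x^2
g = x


Add coefficients mod 5:
x^0: 1 + 0 = 1 (mod 5)
x^1: 4 + 1 = 0 (mod 5)
x^2: 1 + 0 = 1 (mod 5)
Result: 1 + x^2

f + g = 1 + x^2


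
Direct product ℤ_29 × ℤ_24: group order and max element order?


|ℤ_29 × ℤ_24| = 29 × 24 = 696
Max element order = lcm(29,24) = 696
Cyclic? Yes (gcd=1)

|ℤ_29×ℤ_24| = 696, max element order = 696


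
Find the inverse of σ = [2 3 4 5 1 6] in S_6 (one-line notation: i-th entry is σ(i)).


To find σ⁻¹, swap domain and range:
σ(1) = 2 → σ⁻¹(2) = 1
σ(2) = 3 → σ⁻¹(3) = 2
σ(3) = 4 → σ⁻¹(4) = 3
σ(4) = 5 → σ⁻¹(5) = 4
σ(5) = 1 → σ⁻¹(1) = 5
σ(6) = 6 → σ⁻¹(6) = 6

σ⁻¹ = [5 1 2 3 4 6]


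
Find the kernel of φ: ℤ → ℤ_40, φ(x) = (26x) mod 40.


Kernel = preimage of identity
ker(φ) = {x ∈ ℤ : 26x ≡ 0 (mod 40)}. gcd(26,40) = 2, so 26x ≡ 0 (mod 40) ⟺ x ≡ 0 (mod 40/2 = 20). Hence ker(φ) = 20ℤ

ker(φ) = 20ℤ


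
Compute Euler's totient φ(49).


Factor n: 49 = 7^2
φ(n) = n · ∏(1 - 1/p) over distinct primes p | n
φ(49) = 49 · (1 - 1/7) = 42

φ(49) = 42


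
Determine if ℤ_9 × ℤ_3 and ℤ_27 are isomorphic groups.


Comparing ℤ_9 × ℤ_3 and ℤ_27:
gcd(9,3) = 3 ≠ 1. Max element order in ℤ_9×ℤ_3 is lcm(9,3) = 9 < 27, so it has no element of order 27

No, ℤ_9 × ℤ_3 ≇ ℤ_27


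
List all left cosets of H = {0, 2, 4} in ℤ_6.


H = {0, 2, 4}, |H| = 3
Number of cosets = |G|/|H| = 6/3 = 2
0 + H = {0, 2, 4}
1 + H = {1, 3, 5}

Cosets: 0+H={0,2,4}; 1+H={1,3,5}


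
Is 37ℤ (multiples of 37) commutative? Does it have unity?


37ℤ is a commutative ring under +,× but has no multiplicative identity (1 ∉ 37ℤ); it has no zero divisors, but without unity it is not an integral domain
Commutative: Yes
Integral domain: No
Has unity: No

37ℤ (multiples of 37): Commutative=Yes, Unity=No


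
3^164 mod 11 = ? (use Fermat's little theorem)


Fermat's little theorem: if p is prime and gcd(a,p)=1, then a^(p-1) ≡ 1 (mod p)
p = 11 is prime, gcd(3,11) = 1
Reduce exponent: 164 mod 10 = 4
So 3^164 ≡ 3^4 (mod 11)
3^4 mod 11 = 4

3^164 ≡ 4 (mod 11)


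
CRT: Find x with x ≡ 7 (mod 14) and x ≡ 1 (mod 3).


m₁ = 14, m₂ = 3, gcd = 1, so CRT applies. M = m₁·m₂ = 42
Let M₁ = M/m₁ = 3, M₂ = M/m₂ = 14
Find y₁ ≡ M₁⁻¹ (mod m₁): 3⁻¹ ≡ 5 (mod 14)
Find y₂ ≡ M₂⁻¹ (mod m₂): 14⁻¹ ≡ 2 (mod 3)
x = a₁·M₁·y₁ + a₂·M₂·y₂ = 7·3·5 + 1·14·2 = 133
Reduce mod 42: x ≡ 7
Check: 7 mod 14 = 7 ✓, 7 mod 3 = 1 ✓

x ≡ 7 (mod 42)


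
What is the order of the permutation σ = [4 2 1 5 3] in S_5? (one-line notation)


Cycle decomposition: (1 4 5 3)
Cycle lengths: 4
Order = lcm(4) = 4

ord(σ) = 4


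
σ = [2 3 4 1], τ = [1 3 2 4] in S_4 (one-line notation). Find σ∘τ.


σ∘τ: apply τ first, then σ
1 →τ 1 →σ 2
2 →τ 3 →σ 4
3 →τ 2 →σ 3
4 →τ 4 →σ 1

σ∘τ = [2 4 3 1]


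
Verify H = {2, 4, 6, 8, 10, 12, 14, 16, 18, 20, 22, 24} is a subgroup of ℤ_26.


Subgroup test for H = {2, 4, 6, 8, 10, 12, 14, 16, 18, 20, 22, 24} in (ℤ_26, +):
(1) 0 ∈ H? No
(2) Closure: for all a,b ∈ H, (a+b) mod 26 ∈ H? No  [counterexample: 2 + 24 = 0 ∉ H]
(3) Inverses: for all a ∈ H, -a mod 26 ∈ H? Yes

No, H is not a subgroup of ℤ_26


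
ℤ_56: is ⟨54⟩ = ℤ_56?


g generates ℤ_n iff gcd(g, n) = 1
gcd(54, 56) = 2
Since gcd = 2 ≠ 1, ⟨54⟩ has order 28 < 56, so 54 is not a generator.

No, 54 does not generate ℤ_56


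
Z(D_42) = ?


Z(G) = {g ∈ G | gx = xg for all x ∈ G}
For even n, Z(D_n) = {e, r^(n/2)}: the 180° rotation r^21 commutes with every reflection and rotation

Z(D_42) = {e, r^21}


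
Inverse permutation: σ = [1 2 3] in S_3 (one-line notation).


To find σ⁻¹, swap domain and range:
σ(1) = 1 → σ⁻¹(1) = 1
σ(2) = 2 → σ⁻¹(2) = 2
σ(3) = 3 → σ⁻¹(3) = 3

σ⁻¹ = [1 2 3]


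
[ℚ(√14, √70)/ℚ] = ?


[ℚ(√14,√70):ℚ] = [ℚ(√14,√70):ℚ(√14)]·[ℚ(√14):ℚ] = 2·2 = 4

[ℚ(√14, √70)/ℚ] = 4


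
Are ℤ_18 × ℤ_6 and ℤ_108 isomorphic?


Comparing ℤ_18 × ℤ_6 and ℤ_108:
gcd(18,6) = 6 ≠ 1. Max element order in ℤ_18×ℤ_6 is lcm(18,6) = 18 < 108, so it has no element of order 108

No, ℤ_18 × ℤ_6 ≇ ℤ_108


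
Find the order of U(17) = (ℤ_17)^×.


U(n) is the group of units mod n; |U(n)| = φ(n)
|U(17)| = φ(17) = 16

|U(17) = (ℤ_17)^×| = 16


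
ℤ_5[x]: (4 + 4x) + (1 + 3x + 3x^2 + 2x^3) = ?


Add coefficients mod 5:
x^0: 4 + 1 = 0 (mod 5)
x^1: 4 + 3 = 2 (mod 5)
x^2: 0 + 3 = 3 (mod 5)
x^3: 0 + 2 = 2 (mod 5)
Result: 2x + 3x^2 + 2x^3

f + g = 2x + 3x^2 + 2x^3


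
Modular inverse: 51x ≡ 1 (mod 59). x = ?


Use the extended Euclidean algorithm to write 1 = 51·s + 59·t; then s mod 59 is the inverse.
Euclidean algorithm:
  51 = 0·59 + 51
  59 = 1·51 + 8
  51 = 6·8 + 3
  8 = 2·3 + 2
  3 = 1·2 + 1
  2 = 2·1 + 0
gcd(51,59) = 1
Back-substitution gives: 51·(22) + 59·(-19) = 1
So 51⁻¹ ≡ 22 ≡ 22 (mod 59)
Check: 51 × 22 = 1122 ≡ 1 (mod 59) ✓

51⁻¹ ≡ 22 (mod 59)


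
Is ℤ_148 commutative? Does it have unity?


ℤ_148 is a commutative ring with unity 1; 148 = 2×74 is composite, so 2·74 ≡ 0 gives zero divisors (not an integral domain)
Commutative: Yes
Integral domain: No
Has unity: Yes

ℤ_148: Commutative=Yes, Unity=Yes


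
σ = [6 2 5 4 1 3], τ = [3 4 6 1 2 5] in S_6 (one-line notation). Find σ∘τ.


σ∘τ: apply τ first, then σ
1 →τ 3 →σ 5
2 →τ 4 →σ 4
3 →τ 6 →σ 3
4 →τ 1 →σ 6
5 →τ 2 →σ 2
6 →τ 5 →σ 1

σ∘τ = [5 4 3 6 2 1]


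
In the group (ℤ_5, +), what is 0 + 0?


Operation: addition mod 5
0 + 0 = (a + b) mod 5 with a = 0, b = 0

0 + 0 = 0


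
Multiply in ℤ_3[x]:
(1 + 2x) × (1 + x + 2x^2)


Expand and collect like terms; reduce coefficients mod 3:
x^0: 1·1 = 1 ≡ 1 (mod 3)
x^1: 1·1 + 2·1 = 3 ≡ 0 (mod 3)
x^2: 1·2 + 2·1 = 4 ≡ 1 (mod 3)
x^3: 2·2 = 4 ≡ 1 (mod 3)
Result: 1 + x^2 + x^3

f · g = 1 + x^2 + x^3


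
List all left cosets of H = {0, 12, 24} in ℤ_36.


H = {0, 12, 24}, |H| = 3
Number of cosets = |G|/|H| = 36/3 = 12
0 + H = {0, 12, 24}
1 + H = {1, 13, 25}
2 + H = {2, 14, 26}
3 + H = {3, 15, 27}
4 + H = {4, 16, 28}
5 + H = {5, 17, 29}
6 + H = {6, 18, 30}
7 + H = {7, 19, 31}
8 + H = {8, 20, 32}
9 + H = {9, 21, 33}
10 + H = {10, 22, 34}
11 + H = {11, 23, 35}

Cosets: 0+H={0,12,24}; 1+H={1,13,25}; 2+H={2,14,26}; 3+H={3,15,27}; 4+H={4,16,28}; 5+H={5,17,29}; 6+H={6,18,30}; 7+H={7,19,31}; 8+H={8,20,32}; 9+H={9,21,33}; 10+H={10,22,34}; 11+H={11,23,35}


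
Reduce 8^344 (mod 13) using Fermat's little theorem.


Fermat's little theorem: if p is prime and gcd(a,p)=1, then a^(p-1) ≡ 1 (mod p)
p = 13 is prime, gcd(8,13) = 1
Reduce exponent: 344 mod 12 = 8
So 8^344 ≡ 8^8 (mod 13)
8^8 mod 13 = 1

8^344 ≡ 1 (mod 13)


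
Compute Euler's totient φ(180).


Factor n: 180 = 2^2 × 3^2 × 5
φ(n) = n · ∏(1 - 1/p) over distinct primes p | n
φ(180) = 180 · (1 - 1/2) · (1 - 1/3) · (1 - 1/5) = 48

φ(180) = 48


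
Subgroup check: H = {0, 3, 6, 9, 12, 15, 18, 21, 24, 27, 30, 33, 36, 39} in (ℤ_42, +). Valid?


Subgroup test for H = {0, 3, 6, 9, 12, 15, 18, 21, 24, 27, 30, 33, 36, 39} in (ℤ_42, +):
(1) 0 ∈ H? Yes
(2) Closure: for all a,b ∈ H, (a+b) mod 42 ∈ H? Yes
(3) Inverses: for all a ∈ H, -a mod 42 ∈ H? Yes

Yes, H is a subgroup of ℤ_42


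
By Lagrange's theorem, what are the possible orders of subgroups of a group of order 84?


Lagrange's theorem: |H| divides |G|
|G| = 84
Divisors of 84: 1, 2, 3, 4, 6, 7, 12, 14, 21, 28, 42, 84

Possible subgroup orders: {1, 2, 3, 4, 6, 7, 12, 14, 21, 28, 42, 84}


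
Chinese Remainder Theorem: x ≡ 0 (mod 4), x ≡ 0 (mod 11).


m₁ = 4, m₂ = 11, gcd = 1, so CRT applies. M = m₁·m₂ = 44
Let M₁ = M/m₁ = 11, M₂ = M/m₂ = 4
Find y₁ ≡ M₁⁻¹ (mod m₁): 11⁻¹ ≡ 3 (mod 4)
Find y₂ ≡ M₂⁻¹ (mod m₂): 4⁻¹ ≡ 3 (mod 11)
x = a₁·M₁·y₁ + a₂·M₂·y₂ = 0·11·3 + 0·4·3 = 0
Reduce mod 44: x ≡ 0
Check: 0 mod 4 = 0 ✓, 0 mod 11 = 0 ✓

x ≡ 0 (mod 44)


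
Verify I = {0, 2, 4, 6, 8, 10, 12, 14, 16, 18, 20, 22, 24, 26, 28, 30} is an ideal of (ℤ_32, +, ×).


Check ideal conditions for I = {0, 2, 4, 6, 8, 10, 12, 14, 16, 18, 20, 22, 24, 26, 28, 30} in ℤ_32:
(1) I is an additive subgroup? Yes
(2) For r ∈ ℤ_32 and a ∈ I: r·a ∈ I? Yes

Yes, I is an ideal of ℤ_32


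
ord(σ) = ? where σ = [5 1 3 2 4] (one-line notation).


Cycle decomposition: (1 5 4 2)
Cycle lengths: 4
Order = lcm(4) = 4

ord(σ) = 4


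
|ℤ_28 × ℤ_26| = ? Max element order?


|ℤ_28 × ℤ_26| = 28 × 26 = 728
Max element order = lcm(28,26) = 364
Cyclic? No (gcd=2)

|ℤ_28×ℤ_26| = 728, max element order = 364


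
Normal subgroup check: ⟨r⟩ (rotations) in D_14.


H = ⟨r⟩ (rotations) in D_14
The rotation subgroup ⟨r⟩ has index 2 in D_14, so it is normal

Yes, normal subgroup


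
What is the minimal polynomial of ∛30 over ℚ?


∛30 satisfies x³ - 30 = 0, irreducible over ℚ (no rational root; 30 is not a perfect cube)

Minimal polynomial: x³ - 30


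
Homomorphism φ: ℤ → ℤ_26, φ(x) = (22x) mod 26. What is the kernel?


Kernel = preimage of identity
ker(φ) = {x ∈ ℤ : 22x ≡ 0 (mod 26)}. gcd(22,26) = 2, so 22x ≡ 0 (mod 26) ⟺ x ≡ 0 (mod 26/2 = 13). Hence ker(φ) = 13ℤ

ker(φ) = 13ℤ


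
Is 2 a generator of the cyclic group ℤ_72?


g generates ℤ_n iff gcd(g, n) = 1
gcd(2, 72) = 2
Since gcd = 2 ≠ 1, ⟨2⟩ has order 36 < 72, so 2 is not a generator.

No, 2 does not generate ℤ_72


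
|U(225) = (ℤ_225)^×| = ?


U(n) is the group of units mod n; |U(n)| = φ(n)
|U(225)| = φ(225) = 120

|U(225) = (ℤ_225)^×| = 120


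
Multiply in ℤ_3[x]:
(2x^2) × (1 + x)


Expand and collect like terms; reduce coefficients mod 3:
x^0: 0·1 = 0 ≡ 0 (mod 3)
x^1: 0·1 + 0·1 = 0 ≡ 0 (mod 3)
x^2: 0·1 + 2·1 = 2 ≡ 2 (mod 3)
x^3: 2·1 = 2 ≡ 2 (mod 3)
Result: 2x^2 + 2x^3

f · g = 2x^2 + 2x^3


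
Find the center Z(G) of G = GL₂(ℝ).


Z(G) = {g ∈ G | gx = xg for all x ∈ G}
Only scalar multiples of the identity commute with all invertible matrices

Z(GL₂(ℝ)) = {aI : a ∈ ℝ, a ≠ 0}


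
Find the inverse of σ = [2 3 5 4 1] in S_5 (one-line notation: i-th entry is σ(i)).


To find σ⁻¹, swap domain and range:
σ(1) = 2 → σ⁻¹(2) = 1
σ(2) = 3 → σ⁻¹(3) = 2
σ(3) = 5 → σ⁻¹(5) = 3
σ(4) = 4 → σ⁻¹(4) = 4
σ(5) = 1 → σ⁻¹(1) = 5

σ⁻¹ = [5 1 2 4 3]


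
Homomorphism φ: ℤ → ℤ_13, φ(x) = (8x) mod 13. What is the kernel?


Kernel = preimage of identity
ker(φ) = {x ∈ ℤ : 8x ≡ 0 (mod 13)}. gcd(8,13) = 1, so 8x ≡ 0 (mod 13) ⟺ x ≡ 0 (mod 13/1 = 13). Hence ker(φ) = 13ℤ

ker(φ) = 13ℤ


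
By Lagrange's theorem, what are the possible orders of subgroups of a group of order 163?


Lagrange's theorem: |H| divides |G|
|G| = 163
Divisors of 163: 1, 163

Possible subgroup orders: {1, 163}


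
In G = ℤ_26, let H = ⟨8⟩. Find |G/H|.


|⟨8⟩| = n / gcd(8, 26) = 26 / 2 = 13
H is normal (ℤ_26 is abelian).
|G/H| = |G| / |H| = 26 / 13 = 2

|G/H| = 2


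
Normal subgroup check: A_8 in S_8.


H = A_8 in S_8
A_8 has index 2 in S_8, and every subgroup of index 2 is normal

Yes, normal subgroup


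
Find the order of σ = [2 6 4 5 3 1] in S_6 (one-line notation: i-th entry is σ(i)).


Cycle decomposition: (1 2 6) (3 4 5)
Cycle lengths: 3, 3
Order = lcm(3, 3) = 3

ord(σ) = 3


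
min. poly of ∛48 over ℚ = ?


∛48 satisfies x³ - 48 = 0, irreducible over ℚ (no rational root; 48 is not a perfect cube)

Minimal polynomial: x³ - 48


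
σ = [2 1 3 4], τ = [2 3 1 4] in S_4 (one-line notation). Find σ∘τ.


σ∘τ: apply τ first, then σ
1 →τ 2 →σ 1
2 →τ 3 →σ 3
3 →τ 1 →σ 2
4 →τ 4 →σ 4

σ∘τ = [1 3 2 4]


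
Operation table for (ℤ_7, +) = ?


Elements: {0, 1, 2, 3, 4, 5, 6}
Operation: addition mod 7
Entry (a, b) = (a + b) mod 7

Cayley table:
  | 0 | 1 | 2 | 3 | 4 | 5 | 6
0 | 0 | 1 | 2 | 3 | 4 | 5 | 6
1 | 1 | 2 | 3 | 4 | 5 | 6 | 0
2 | 2 | 3 | 4 | 5 | 6 | 0 | 1
3 | 3 | 4 | 5 | 6 | 0 | 1 | 2
4 | 4 | 5 | 6 | 0 | 1 | 2 | 3
5 | 5 | 6 | 0 | 1 | 2 | 3 | 4
6 | 6 | 0 | 1 | 2 | 3 | 4 | 5


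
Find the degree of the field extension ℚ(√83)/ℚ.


√83 has minimal polynomial x² - 83 (irreducible over ℚ since 83 is squarefree)

[ℚ(√83)/ℚ] = 2


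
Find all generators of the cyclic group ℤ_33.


g generates ℤ_n iff gcd(g,n) = 1
Prime factors of 33: 3, 11
Generators are g ∈ {1,...,32} not divisible by any of these primes.
Generators: {1, 2, 4, 5, 7, 8, 10, 13, 14, 16, 17, 19, 20, 23, 25, 26, 28, 29, 31, 32}
Number of generators = φ(33) = 20

Generators of ℤ_33 = {1, 2, 4, 5, 7, 8, 10, 13, 14, 16, 17, 19, 20, 23, 25, 26, 28, 29, 31, 32}


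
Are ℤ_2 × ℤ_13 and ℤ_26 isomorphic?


Comparing ℤ_2 × ℤ_13 and ℤ_26:
gcd(2,13) = 1, so ℤ_2 × ℤ_13 ≅ ℤ_26 (CRT)

Yes, ℤ_2 × ℤ_13 ≅ ℤ_26


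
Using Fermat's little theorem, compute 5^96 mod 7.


Fermat's little theorem: if p is prime and gcd(a,p)=1, then a^(p-1) ≡ 1 (mod p)
p = 7 is prime, gcd(5,7) = 1
Reduce exponent: 96 mod 6 = 0
So 5^96 ≡ 5^0 (mod 7)
5^0 = 1

5^96 ≡ 1 (mod 7)


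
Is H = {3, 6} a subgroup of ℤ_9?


Subgroup test for H = {3, 6} in (ℤ_9, +):
(1) 0 ∈ H? No
(2) Closure: for all a,b ∈ H, (a+b) mod 9 ∈ H? No  [counterexample: 3 + 6 = 0 ∉ H]
(3) Inverses: for all a ∈ H, -a mod 9 ∈ H? Yes

No, H is not a subgroup of ℤ_9


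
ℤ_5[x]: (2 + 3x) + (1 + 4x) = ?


Add coefficients mod 5:
x^0: 2 + 1 = 3 (mod 5)
x^1: 3 + 4 = 2 (mod 5)
Result: 3 + 2x

f + g = 3 + 2x


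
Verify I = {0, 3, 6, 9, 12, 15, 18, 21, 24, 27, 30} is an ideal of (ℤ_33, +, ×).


Check ideal conditions for I = {0, 3, 6, 9, 12, 15, 18, 21, 24, 27, 30} in ℤ_33:
(1) I is an additive subgroup? Yes
(2) For r ∈ ℤ_33 and a ∈ I: r·a ∈ I? Yes

Yes, I is an ideal of ℤ_33


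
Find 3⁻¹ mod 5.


Use the extended Euclidean algorithm to write 1 = 3·s + 5·t; then s mod 5 is the inverse.
Euclidean algorithm:
  3 = 0·5 + 3
  5 = 1·3 + 2
  3 = 1·2 + 1
  2 = 2·1 + 0
gcd(3,5) = 1
Back-substitution gives: 3·(2) + 5·(-1) = 1
So 3⁻¹ ≡ 2 ≡ 2 (mod 5)
Check: 3 × 2 = 6 ≡ 1 (mod 5) ✓

3⁻¹ ≡ 2 (mod 5)


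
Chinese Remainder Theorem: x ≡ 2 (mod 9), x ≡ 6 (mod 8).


m₁ = 9, m₂ = 8, gcd = 1, so CRT applies. M = m₁·m₂ = 72
Let M₁ = M/m₁ = 8, M₂ = M/m₂ = 9
Find y₁ ≡ M₁⁻¹ (mod m₁): 8⁻¹ ≡ 8 (mod 9)
Find y₂ ≡ M₂⁻¹ (mod m₂): 9⁻¹ ≡ 1 (mod 8)
x = a₁·M₁·y₁ + a₂·M₂·y₂ = 2·8·8 + 6·9·1 = 182
Reduce mod 72: x ≡ 38
Check: 38 mod 9 = 2 ✓, 38 mod 8 = 6 ✓

x ≡ 38 (mod 72)


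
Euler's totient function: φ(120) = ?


Factor n: 120 = 2^3 × 3 × 5
φ(n) = n · ∏(1 - 1/p) over distinct primes p | n
φ(120) = 120 · (1 - 1/2) · (1 - 1/3) · (1 - 1/5) = 32

φ(120) = 32


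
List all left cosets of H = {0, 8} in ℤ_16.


H = {0, 8}, |H| = 2
Number of cosets = |G|/|H| = 16/2 = 8
0 + H = {0, 8}
1 + H = {1, 9}
2 + H = {2, 10}
3 + H = {3, 11}
4 + H = {4, 12}
5 + H = {5, 13}
6 + H = {6, 14}
7 + H = {7, 15}

Cosets: 0+H={0,8}; 1+H={1,9}; 2+H={2,10}; 3+H={3,11}; 4+H={4,12}; 5+H={5,13}; 6+H={6,14}; 7+H={7,15}


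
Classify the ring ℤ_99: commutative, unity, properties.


ℤ_99 is a commutative ring with unity 1; 99 = 3×33 is composite, so 3·33 ≡ 0 gives zero divisors (not an integral domain)
Commutative: Yes
Integral domain: No
Has unity: Yes

ℤ_99: Commutative=Yes, Unity=Yes


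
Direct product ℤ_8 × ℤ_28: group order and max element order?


|ℤ_8 × ℤ_28| = 8 × 28 = 224
Max element order = lcm(8,28) = 56
Cyclic? No (gcd=4)

|ℤ_8×ℤ_28| = 224, max element order = 56


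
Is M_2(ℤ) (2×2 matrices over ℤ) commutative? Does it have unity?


Matrix multiplication is non-commutative for n ≥ 2; the identity matrix I is the unity; singular matrices give zero divisors, so not an integral domain
Commutative: No
Integral domain: No
Has unity: Yes

M_2(ℤ) (2×2 matrices over ℤ): Commutative=No, Unity=Yes


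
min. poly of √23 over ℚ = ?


√23 satisfies x² - 23 = 0, irreducible over ℚ since 23 is squarefree

Minimal polynomial: x² - 23


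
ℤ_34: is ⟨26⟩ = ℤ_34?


g generates ℤ_n iff gcd(g, n) = 1
gcd(26, 34) = 2
Since gcd = 2 ≠ 1, ⟨26⟩ has order 17 < 34, so 26 is not a generator.

No, 26 does not generate ℤ_34


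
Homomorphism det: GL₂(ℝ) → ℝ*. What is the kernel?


Kernel = preimage of identity
ker(det) = {A | det(A) = 1} = SL₂(ℝ)

ker(det) = SL₂(ℝ)


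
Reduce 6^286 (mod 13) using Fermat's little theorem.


Fermat's little theorem: if p is prime and gcd(a,p)=1, then a^(p-1) ≡ 1 (mod p)
p = 13 is prime, gcd(6,13) = 1
Reduce exponent: 286 mod 12 = 10
So 6^286 ≡ 6^10 (mod 13)
6^10 mod 13 = 4

6^286 ≡ 4 (mod 13)


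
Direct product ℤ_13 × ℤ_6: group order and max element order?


|ℤ_13 × ℤ_6| = 13 × 6 = 78
Max element order = lcm(13,6) = 78
Cyclic? Yes (gcd=1)

|ℤ_13×ℤ_6| = 78, max element order = 78


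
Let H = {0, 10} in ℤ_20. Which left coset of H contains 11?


11 + H = {11 + h (mod 20) : h ∈ H}
11+0=11, 11+10=1
11 + H = {1, 11} = 1 + H

11 + H = {1, 11}


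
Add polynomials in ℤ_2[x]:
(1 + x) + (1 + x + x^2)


Add coefficients mod 2:
x^0: 1 + 1 = 0 (mod 2)
x^1: 1 + 1 = 0 (mod 2)
x^2: 0 + 1 = 1 (mod 2)
Result: x^2

f + g = x^2


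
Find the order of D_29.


|D_n| = 2n (n rotations and n reflections)
|D_29| = 2×29 = 58

|D_29| = 58


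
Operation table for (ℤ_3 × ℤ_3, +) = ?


Elements: {(0,0), (0,1), (0,2), (1,0), (1,1), (1,2), (2,0), (2,1), (2,2)}
Operation: componentwise addition mod (3, 3)
Entry (a, b) = ((a₁+b₁) mod 3, (a₂+b₂) mod 3)

Cayley table:
      | (0,0) | (0,1) | (0,2) | (1,0) | (1,1) | (1,2) | (2,0) | (2,1) | (2,2)
(0,0) | (0,0) | (0,1) | (0,2) | (1,0) | (1,1) | (1,2) | (2,0) | (2,1) | (2,2)
(0,1) | (0,1) | (0,2) | (0,0) | (1,1) | (1,2) | (1,0) | (2,1) | (2,2) | (2,0)
(0,2) | (0,2) | (0,0) | (0,1) | (1,2) | (1,0) | (1,1) | (2,2) | (2,0) | (2,1)
(1,0) | (1,0) | (1,1) | (1,2) | (2,0) | (2,1) | (2,2) | (0,0) | (0,1) | (0,2)
(1,1) | (1,1) | (1,2) | (1,0) | (2,1) | (2,2) | (2,0) | (0,1) | (0,2) | (0,0)
(1,2) | (1,2) | (1,0) | (1,1) | (2,2) | (2,0) | (2,1) | (0,2) | (0,0) | (0,1)
(2,0) | (2,0) | (2,1) | (2,2) | (0,0) | (0,1) | (0,2) | (1,0) | (1,1) | (1,2)
(2,1) | (2,1) | (2,2) | (2,0) | (0,1) | (0,2) | (0,0) | (1,1) | (1,2) | (1,0)
(2,2) | (2,2) | (2,0) | (2,1) | (0,2) | (0,0) | (0,1) | (1,2) | (1,0) | (1,1)


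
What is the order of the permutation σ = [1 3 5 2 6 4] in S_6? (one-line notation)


Cycle decomposition: (2 3 5 6 4)
Cycle lengths: 5
Order = lcm(5) = 5

ord(σ) = 5


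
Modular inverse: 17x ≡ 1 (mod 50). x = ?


Use the extended Euclidean algorithm to write 1 = 17·s + 50·t; then s mod 50 is the inverse.
Euclidean algorithm:
  17 = 0·50 + 17
  50 = 2·17 + 16
  17 = 1·16 + 1
  16 = 16·1 + 0
gcd(17,50) = 1
Back-substitution gives: 17·(3) + 50·(-1) = 1
So 17⁻¹ ≡ 3 ≡ 3 (mod 50)
Check: 17 × 3 = 51 ≡ 1 (mod 50) ✓

17⁻¹ ≡ 3 (mod 50)


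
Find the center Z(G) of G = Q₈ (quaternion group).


Z(G) = {g ∈ G | gx = xg for all x ∈ G}
In Q₈ = {±1, ±i, ±j, ±k}, only ±1 commute with every element

Z(Q₈ (quaternion group)) = {1, -1}


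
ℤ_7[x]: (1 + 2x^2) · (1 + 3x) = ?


Expand and collect like terms; reduce coefficients mod 7:
x^0: 1·1 = 1 ≡ 1 (mod 7)
x^1: 1·3 + 0·1 = 3 ≡ 3 (mod 7)
x^2: 0·3 + 2·1 = 2 ≡ 2 (mod 7)
x^3: 2·3 = 6 ≡ 6 (mod 7)
Result: 1 + 3x + 2x^2 + 6x^3

f · g = 1 + 3x + 2x^2 + 6x^3


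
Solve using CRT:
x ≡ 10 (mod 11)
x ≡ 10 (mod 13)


m₁ = 11, m₂ = 13, gcd = 1, so CRT applies. M = m₁·m₂ = 143
Let M₁ = M/m₁ = 13, M₂ = M/m₂ = 11
Find y₁ ≡ M₁⁻¹ (mod m₁): 13⁻¹ ≡ 6 (mod 11)
Find y₂ ≡ M₂⁻¹ (mod m₂): 11⁻¹ ≡ 6 (mod 13)
x = a₁·M₁·y₁ + a₂·M₂·y₂ = 10·13·6 + 10·11·6 = 1440
Reduce mod 143: x ≡ 10
Check: 10 mod 11 = 10 ✓, 10 mod 13 = 10 ✓

x ≡ 10 (mod 143)


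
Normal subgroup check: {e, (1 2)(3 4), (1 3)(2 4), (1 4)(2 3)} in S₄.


H = {e, (1 2)(3 4), (1 3)(2 4), (1 4)(2 3)} in S₄
This is the Klein four-group V₄; it is normal in S₄ (it is a union of conjugacy classes)

Yes, normal subgroup


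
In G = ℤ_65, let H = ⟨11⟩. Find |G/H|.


|⟨11⟩| = n / gcd(11, 65) = 65 / 1 = 65
H is normal (ℤ_65 is abelian).
|G/H| = |G| / |H| = 65 / 65 = 1

|G/H| = 1


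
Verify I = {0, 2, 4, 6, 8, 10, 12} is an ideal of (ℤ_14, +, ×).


Check ideal conditions for I = {0, 2, 4, 6, 8, 10, 12} in ℤ_14:
(1) I is an additive subgroup? Yes
(2) For r ∈ ℤ_14 and a ∈ I: r·a ∈ I? Yes

Yes, I is an ideal of ℤ_14


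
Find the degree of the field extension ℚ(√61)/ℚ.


√61 has minimal polynomial x² - 61 (irreducible over ℚ since 61 is squarefree)

[ℚ(√61)/ℚ] = 2


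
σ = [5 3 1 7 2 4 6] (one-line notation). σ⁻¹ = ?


To find σ⁻¹, swap domain and range:
σ(1) = 5 → σ⁻¹(5) = 1
σ(2) = 3 → σ⁻¹(3) = 2
σ(3) = 1 → σ⁻¹(1) = 3
σ(4) = 7 → σ⁻¹(7) = 4
σ(5) = 2 → σ⁻¹(2) = 5
σ(6) = 4 → σ⁻¹(4) = 6
σ(7) = 6 → σ⁻¹(6) = 7

σ⁻¹ = [3 5 2 6 1 7 4]


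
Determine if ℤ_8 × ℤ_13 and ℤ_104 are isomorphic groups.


Comparing ℤ_8 × ℤ_13 and ℤ_104:
gcd(8,13) = 1, so ℤ_8 × ℤ_13 ≅ ℤ_104 (CRT)

Yes, ℤ_8 × ℤ_13 ≅ ℤ_104


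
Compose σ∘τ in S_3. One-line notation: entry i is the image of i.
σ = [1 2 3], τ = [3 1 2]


σ∘τ: apply τ first, then σ
1 →τ 3 →σ 3
2 →τ 1 →σ 1
3 →τ 2 →σ 2

σ∘τ = [3 1 2]


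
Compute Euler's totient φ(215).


Factor n: 215 = 5 × 43
φ(n) = n · ∏(1 - 1/p) over distinct primes p | n
φ(215) = 215 · (1 - 1/5) · (1 - 1/43) = 168

φ(215) = 168


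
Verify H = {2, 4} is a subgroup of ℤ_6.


Subgroup test for H = {2, 4} in (ℤ_6, +):
(1) 0 ∈ H? No
(2) Closure: for all a,b ∈ H, (a+b) mod 6 ∈ H? No  [counterexample: 2 + 4 = 0 ∉ H]
(3) Inverses: for all a ∈ H, -a mod 6 ∈ H? Yes

No, H is not a subgroup of ℤ_6


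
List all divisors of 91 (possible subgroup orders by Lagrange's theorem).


Lagrange's theorem: |H| divides |G|
|G| = 91
Divisors of 91: 1, 7, 13, 91

Possible subgroup orders: {1, 7, 13, 91}


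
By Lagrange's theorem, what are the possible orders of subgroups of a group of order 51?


Lagrange's theorem: |H| divides |G|
|G| = 51
Divisors of 51: 1, 3, 17, 51

Possible subgroup orders: {1, 3, 17, 51}


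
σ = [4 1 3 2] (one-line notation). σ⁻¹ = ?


To find σ⁻¹, swap domain and range:
σ(1) = 4 → σ⁻¹(4) = 1
σ(2) = 1 → σ⁻¹(1) = 2
σ(3) = 3 → σ⁻¹(3) = 3
σ(4) = 2 → σ⁻¹(2) = 4

σ⁻¹ = [2 4 3 1]


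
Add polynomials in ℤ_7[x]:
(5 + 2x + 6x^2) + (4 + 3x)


Add coefficients mod 7:
x^0: 5 + 4 = 2 (mod 7)
x^1: 2 + 3 = 5 (mod 7)
x^2: 6 + 0 = 6 (mod 7)
Result: 2 + 5x + 6x^2

f + g = 2 + 5x + 6x^2


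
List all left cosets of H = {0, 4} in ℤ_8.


H = {0, 4}, |H| = 2
Number of cosets = |G|/|H| = 8/2 = 4
0 + H = {0, 4}
1 + H = {1, 5}
2 + H = {2, 6}
3 + H = {3, 7}

Cosets: 0+H={0,4}; 1+H={1,5}; 2+H={2,6}; 3+H={3,7}


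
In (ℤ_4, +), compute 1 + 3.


Operation: addition mod 4
1 + 3 = (a + b) mod 4 with a = 1, b = 3

1 + 3 = 0


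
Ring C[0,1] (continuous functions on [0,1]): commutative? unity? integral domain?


pointwise +,× is commutative with unity (constant 1); but bump functions with disjoint support multiply to 0 — zero divisors, so not an integral domain
Commutative: Yes
Integral domain: No
Has unity: Yes

C[0,1] (continuous functions on [0,1]): Commutative=Yes, Unity=Yes


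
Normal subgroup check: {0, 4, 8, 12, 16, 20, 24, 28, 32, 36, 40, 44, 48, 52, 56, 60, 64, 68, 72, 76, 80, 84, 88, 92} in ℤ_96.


H = {0, 4, 8, 12, 16, 20, 24, 28, 32, 36, 40, 44, 48, 52, 56, 60, 64, 68, 72, 76, 80, 84, 88, 92} in ℤ_96
ℤ_96 is abelian; every subgroup of an abelian group is normal

Yes, normal subgroup
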